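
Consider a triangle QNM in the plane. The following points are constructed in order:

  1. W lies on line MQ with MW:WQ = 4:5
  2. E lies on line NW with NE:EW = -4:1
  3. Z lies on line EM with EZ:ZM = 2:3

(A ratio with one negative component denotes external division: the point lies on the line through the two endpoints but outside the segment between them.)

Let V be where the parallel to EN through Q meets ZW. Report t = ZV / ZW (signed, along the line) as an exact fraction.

t = 33/8

Choose coordinates Q = (0, 0), N = (1, 0), M = (0, 1).
1. W lies on line MQ with MW:WQ = 4:5 ⇒ W = (0, 5/9)
2. E lies on line NW with NE:EW = -4:1 ⇒ E = (-1/3, 20/27)
3. Z lies on line EM with EZ:ZM = 2:3 ⇒ Z = (-1/5, 38/45)
through Q parallel to EN: direction (4/3, -20/27); meets ZW at V = (5/8, -25/72)
V = Z + t·(W−Z) with t = 33/8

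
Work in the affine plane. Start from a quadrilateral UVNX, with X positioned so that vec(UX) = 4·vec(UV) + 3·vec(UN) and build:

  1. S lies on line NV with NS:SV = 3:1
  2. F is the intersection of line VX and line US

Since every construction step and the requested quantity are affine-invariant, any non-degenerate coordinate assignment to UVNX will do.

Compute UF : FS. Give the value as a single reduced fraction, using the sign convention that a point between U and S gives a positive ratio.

UF:FS = -2

Work in coordinates with U = (0, 0), V = (1, 0), N = (0, 1), X = (4, 3).
1. S lies on line NV with NS:SV = 3:1 ⇒ S = (3/4, 1/4)
2. F is the intersection of line VX and line US ⇒ F = (3/2, 1/2)
F = U + t·(S−U) with t = 2, so UF:FS = t:(1−t) = 2:-1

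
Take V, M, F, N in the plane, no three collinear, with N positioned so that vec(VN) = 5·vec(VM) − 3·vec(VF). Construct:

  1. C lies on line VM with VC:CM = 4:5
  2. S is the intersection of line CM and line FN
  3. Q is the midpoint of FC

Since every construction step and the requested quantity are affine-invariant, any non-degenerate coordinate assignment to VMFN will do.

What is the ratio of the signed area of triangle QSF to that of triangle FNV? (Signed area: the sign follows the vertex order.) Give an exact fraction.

[QSF]:[FNV] = -29/360

Assign V = (0, 0), M = (1, 0), F = (0, 1), N = (5, -3) — the answer is frame-independent, so this choice is without loss of generality.
1. C lies on line VM with VC:CM = 4:5 ⇒ C = (4/9, 0)
2. S is the intersection of line CM and line FN ⇒ S = (5/4, 0)
3. Q is the midpoint of FC ⇒ Q = (2/9, 1/2)
2·[QSF] = 29/72, 2·[FNV] = -5
[QSF]:[FNV] = 29/72:-5 = -29/360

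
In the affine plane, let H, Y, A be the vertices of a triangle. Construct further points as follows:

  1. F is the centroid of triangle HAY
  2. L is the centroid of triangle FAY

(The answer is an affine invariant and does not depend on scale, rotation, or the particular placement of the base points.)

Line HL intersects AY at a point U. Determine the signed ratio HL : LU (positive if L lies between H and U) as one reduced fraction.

Assign H = (0, 0), Y = (1, 0), A = (0, 1) — the answer is frame-independent, so this choice is without loss of generality.
1. F is the centroid of triangle HAY ⇒ F = (1/3, 1/3)
2. L is the centroid of triangle FAY ⇒ L = (4/9, 4/9)
line HL meets AY at U = (1/2, 1/2)
L = H + t·(U−H) with t = 8/9, so HL:LU = 8/9:1/9

HL:LU = 8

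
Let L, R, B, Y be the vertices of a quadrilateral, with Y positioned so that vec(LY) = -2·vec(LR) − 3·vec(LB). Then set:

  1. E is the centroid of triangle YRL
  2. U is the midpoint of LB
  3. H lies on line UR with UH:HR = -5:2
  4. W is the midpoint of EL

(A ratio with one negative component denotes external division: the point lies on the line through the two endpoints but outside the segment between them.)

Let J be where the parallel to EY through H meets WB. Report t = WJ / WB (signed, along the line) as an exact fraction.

t = -61/39

Set L = (0, 0), R = (1, 0), B = (0, 1), Y = (-2, -3); any affine frame gives the same invariant.
1. E is the centroid of triangle YRL ⇒ E = (-1/3, -1)
2. U is the midpoint of LB ⇒ U = (0, 1/2)
3. H lies on line UR with UH:HR = -5:2 ⇒ H = (5/3, -1/3)
4. W is the midpoint of EL ⇒ W = (-1/6, -1/2)
through H parallel to EY: direction (-5/3, -2); meets WB at J = (-50/117, -37/13)
J = W + t·(B−W) with t = -61/39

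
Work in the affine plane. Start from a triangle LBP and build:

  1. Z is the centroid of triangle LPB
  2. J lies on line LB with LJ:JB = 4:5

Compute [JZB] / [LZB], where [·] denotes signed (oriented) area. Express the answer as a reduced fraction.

Work in coordinates with L = (0, 0), B = (1, 0), P = (0, 1).
1. Z is the centroid of triangle LPB ⇒ Z = (1/3, 1/3)
2. J lies on line LB with LJ:JB = 4:5 ⇒ J = (4/9, 0)
2·[JZB] = -5/27, 2·[LZB] = -1/3
[JZB]:[LZB] = -5/27:-1/3 = 5/9

[JZB]:[LZB] = 5/9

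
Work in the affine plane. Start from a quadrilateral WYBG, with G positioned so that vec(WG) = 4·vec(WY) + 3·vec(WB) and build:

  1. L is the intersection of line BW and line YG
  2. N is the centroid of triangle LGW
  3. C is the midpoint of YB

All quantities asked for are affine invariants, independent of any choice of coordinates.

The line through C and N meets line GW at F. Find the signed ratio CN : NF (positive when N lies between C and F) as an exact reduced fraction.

Assign W = (0, 0), Y = (1, 0), B = (0, 1), G = (4, 3) — the answer is frame-independent, so this choice is without loss of generality.
1. L is the intersection of line BW and line YG ⇒ L = (0, -1)
2. N is the centroid of triangle LGW ⇒ N = (4/3, 2/3)
3. C is the midpoint of YB ⇒ C = (1/2, 1/2)
line CN meets GW at F = (8/11, 6/11)
N = C + t·(F−C) with t = 11/3, so CN:NF = 11/3:-8/3

CN:NF = -11/8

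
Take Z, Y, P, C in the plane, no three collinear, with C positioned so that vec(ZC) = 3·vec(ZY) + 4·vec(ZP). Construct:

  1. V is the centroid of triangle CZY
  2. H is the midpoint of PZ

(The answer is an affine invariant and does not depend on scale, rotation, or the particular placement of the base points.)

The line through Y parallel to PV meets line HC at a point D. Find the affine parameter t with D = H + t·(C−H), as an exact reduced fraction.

t = -3/11

Work in coordinates with Z = (0, 0), Y = (1, 0), P = (0, 1), C = (3, 4).
1. V is the centroid of triangle CZY ⇒ V = (4/3, 4/3)
2. H is the midpoint of PZ ⇒ H = (0, 1/2)
through Y parallel to PV: direction (4/3, 1/3); meets HC at D = (-9/11, -5/11)
D = H + t·(C−H) with t = -3/11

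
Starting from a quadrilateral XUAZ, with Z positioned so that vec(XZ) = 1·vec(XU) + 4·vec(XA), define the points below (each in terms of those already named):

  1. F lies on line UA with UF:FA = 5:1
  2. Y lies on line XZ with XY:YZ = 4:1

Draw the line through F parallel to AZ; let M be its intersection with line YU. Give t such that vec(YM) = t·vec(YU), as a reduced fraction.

t = 7/57

Choose coordinates X = (0, 0), U = (1, 0), A = (0, 1), Z = (1, 4).
1. F lies on line UA with UF:FA = 5:1 ⇒ F = (1/6, 5/6)
2. Y lies on line XZ with XY:YZ = 4:1 ⇒ Y = (4/5, 16/5)
through F parallel to AZ: direction (1, 3); meets YU at M = (47/57, 160/57)
M = Y + t·(U−Y) with t = 7/57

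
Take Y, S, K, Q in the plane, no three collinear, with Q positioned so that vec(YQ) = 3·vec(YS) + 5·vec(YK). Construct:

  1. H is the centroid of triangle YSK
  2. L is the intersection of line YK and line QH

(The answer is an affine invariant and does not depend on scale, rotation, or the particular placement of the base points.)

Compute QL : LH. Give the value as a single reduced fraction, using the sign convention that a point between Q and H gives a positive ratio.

Set Y = (0, 0), S = (1, 0), K = (0, 1), Q = (3, 5); any affine frame gives the same invariant.
1. H is the centroid of triangle YSK ⇒ H = (1/3, 1/3)
2. L is the intersection of line YK and line QH ⇒ L = (0, -1/4)
L = Q + t·(H−Q) with t = 9/8, so QL:LH = t:(1−t) = 9/8:-1/8

QL:LH = -9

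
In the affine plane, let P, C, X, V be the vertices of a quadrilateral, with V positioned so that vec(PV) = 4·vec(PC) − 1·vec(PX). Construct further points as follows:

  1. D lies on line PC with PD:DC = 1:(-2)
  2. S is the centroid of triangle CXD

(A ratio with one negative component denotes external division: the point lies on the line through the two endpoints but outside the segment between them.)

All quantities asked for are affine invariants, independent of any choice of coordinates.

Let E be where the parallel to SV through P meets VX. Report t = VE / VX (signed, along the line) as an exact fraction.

t = -1/2

Choose coordinates P = (0, 0), C = (1, 0), X = (0, 1), V = (4, -1).
1. D lies on line PC with PD:DC = 1:(-2) ⇒ D = (-1, 0)
2. S is the centroid of triangle CXD ⇒ S = (0, 1/3)
through P parallel to SV: direction (4, -4/3); meets VX at E = (6, -2)
E = V + t·(X−V) with t = -1/2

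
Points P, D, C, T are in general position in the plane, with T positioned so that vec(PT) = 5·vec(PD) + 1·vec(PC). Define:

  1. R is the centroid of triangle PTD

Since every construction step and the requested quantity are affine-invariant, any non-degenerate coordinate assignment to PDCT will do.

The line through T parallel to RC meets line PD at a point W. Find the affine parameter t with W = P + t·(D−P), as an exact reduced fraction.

t = 8

Choose coordinates P = (0, 0), D = (1, 0), C = (0, 1), T = (5, 1).
1. R is the centroid of triangle PTD ⇒ R = (2, 1/3)
through T parallel to RC: direction (-2, 2/3); meets PD at W = (8, 0)
W = P + t·(D−P) with t = 8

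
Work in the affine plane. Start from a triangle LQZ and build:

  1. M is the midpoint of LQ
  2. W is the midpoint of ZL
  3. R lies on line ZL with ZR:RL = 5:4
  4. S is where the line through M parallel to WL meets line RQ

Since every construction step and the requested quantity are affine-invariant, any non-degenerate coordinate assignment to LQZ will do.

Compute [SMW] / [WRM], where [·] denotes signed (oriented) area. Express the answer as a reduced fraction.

[SMW]:[WRM] = -4

Choose coordinates L = (0, 0), Q = (1, 0), Z = (0, 1).
1. M is the midpoint of LQ ⇒ M = (1/2, 0)
2. W is the midpoint of ZL ⇒ W = (0, 1/2)
3. R lies on line ZL with ZR:RL = 5:4 ⇒ R = (0, 4/9)
4. S is where the line through M parallel to WL meets line RQ ⇒ S = (1/2, 2/9)
2·[SMW] = -1/9, 2·[WRM] = 1/36
[SMW]:[WRM] = -1/9:1/36 = -4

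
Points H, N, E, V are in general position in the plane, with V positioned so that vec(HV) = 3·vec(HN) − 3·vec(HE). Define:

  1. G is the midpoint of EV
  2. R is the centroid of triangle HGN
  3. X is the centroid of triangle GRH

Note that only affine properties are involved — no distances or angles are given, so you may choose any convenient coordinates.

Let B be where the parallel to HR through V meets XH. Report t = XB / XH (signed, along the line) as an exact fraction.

Work in coordinates with H = (0, 0), N = (1, 0), E = (0, 1), V = (3, -3).
1. G is the midpoint of EV ⇒ G = (3/2, -1)
2. R is the centroid of triangle HGN ⇒ R = (5/6, -1/3)
3. X is the centroid of triangle GRH ⇒ X = (7/9, -4/9)
through V parallel to HR: direction (5/6, -1/3); meets XH at B = (21/2, -6)
B = X + t·(H−X) with t = -25/2

t = -25/2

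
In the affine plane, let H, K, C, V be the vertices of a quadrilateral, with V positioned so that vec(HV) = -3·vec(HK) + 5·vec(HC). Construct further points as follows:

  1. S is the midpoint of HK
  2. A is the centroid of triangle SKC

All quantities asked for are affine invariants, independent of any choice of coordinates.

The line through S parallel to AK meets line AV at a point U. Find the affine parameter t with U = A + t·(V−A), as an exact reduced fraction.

Assign H = (0, 0), K = (1, 0), C = (0, 1), V = (-3, 5) — the answer is frame-independent, so this choice is without loss of generality.
1. S is the midpoint of HK ⇒ S = (1/2, 0)
2. A is the centroid of triangle SKC ⇒ A = (1/2, 1/3)
through S parallel to AK: direction (1/2, -1/3); meets AV at U = (1, -1/3)
U = A + t·(V−A) with t = -1/7

t = -1/7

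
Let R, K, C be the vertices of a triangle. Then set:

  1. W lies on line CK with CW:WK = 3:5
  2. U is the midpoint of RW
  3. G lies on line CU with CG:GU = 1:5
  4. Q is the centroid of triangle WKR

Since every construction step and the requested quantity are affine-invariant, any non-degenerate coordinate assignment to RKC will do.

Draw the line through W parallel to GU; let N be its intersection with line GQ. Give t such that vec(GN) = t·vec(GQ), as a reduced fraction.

Work in coordinates with R = (0, 0), K = (1, 0), C = (0, 1).
1. W lies on line CK with CW:WK = 3:5 ⇒ W = (3/8, 5/8)
2. U is the midpoint of RW ⇒ U = (3/16, 5/16)
3. G lies on line CU with CG:GU = 1:5 ⇒ G = (1/32, 85/96)
4. Q is the centroid of triangle WKR ⇒ Q = (11/24, 5/24)
through W parallel to GU: direction (5/32, -55/96); meets GQ at N = (131/256, 95/768)
N = G + t·(Q−G) with t = 9/8

t = 9/8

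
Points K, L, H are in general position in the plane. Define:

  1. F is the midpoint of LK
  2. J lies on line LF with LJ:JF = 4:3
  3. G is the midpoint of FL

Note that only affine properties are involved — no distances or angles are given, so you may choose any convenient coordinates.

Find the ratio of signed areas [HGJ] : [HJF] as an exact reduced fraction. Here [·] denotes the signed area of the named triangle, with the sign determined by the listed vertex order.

[HGJ]:[HJF] = 1/6

Set K = (0, 0), L = (1, 0), H = (0, 1); any affine frame gives the same invariant.
1. F is the midpoint of LK ⇒ F = (1/2, 0)
2. J lies on line LF with LJ:JF = 4:3 ⇒ J = (5/7, 0)
3. G is the midpoint of FL ⇒ G = (3/4, 0)
2·[HGJ] = -1/28, 2·[HJF] = -3/14
[HGJ]:[HJF] = -1/28:-3/14 = 1/6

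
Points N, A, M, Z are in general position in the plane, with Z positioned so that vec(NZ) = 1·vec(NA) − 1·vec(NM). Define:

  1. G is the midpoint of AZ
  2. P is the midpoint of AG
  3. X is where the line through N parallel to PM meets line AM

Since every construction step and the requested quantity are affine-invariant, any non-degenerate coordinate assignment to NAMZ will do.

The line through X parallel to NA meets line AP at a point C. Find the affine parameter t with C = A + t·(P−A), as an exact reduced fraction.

Assign N = (0, 0), A = (1, 0), M = (0, 1), Z = (1, -1) — the answer is frame-independent, so this choice is without loss of generality.
1. G is the midpoint of AZ ⇒ G = (1, -1/2)
2. P is the midpoint of AG ⇒ P = (1, -1/4)
3. X is where the line through N parallel to PM meets line AM ⇒ X = (-4, 5)
through X parallel to NA: direction (1, 0); meets AP at C = (1, 5)
C = A + t·(P−A) with t = -20

t = -20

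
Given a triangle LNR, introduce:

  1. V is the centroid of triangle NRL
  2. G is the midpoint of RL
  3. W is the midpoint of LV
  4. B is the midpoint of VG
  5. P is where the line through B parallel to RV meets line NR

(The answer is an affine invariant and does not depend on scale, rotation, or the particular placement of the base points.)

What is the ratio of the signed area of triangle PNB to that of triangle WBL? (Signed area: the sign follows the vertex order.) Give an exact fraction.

Set L = (0, 0), N = (1, 0), R = (0, 1); any affine frame gives the same invariant.
1. V is the centroid of triangle NRL ⇒ V = (1/3, 1/3)
2. G is the midpoint of RL ⇒ G = (0, 1/2)
3. W is the midpoint of LV ⇒ W = (1/6, 1/6)
4. B is the midpoint of VG ⇒ B = (1/6, 5/12)
5. P is where the line through B parallel to RV meets line NR ⇒ P = (-1/4, 5/4)
2·[PNB] = -25/48, 2·[WBL] = 1/24
[PNB]:[WBL] = -25/48:1/24 = -25/2

[PNB]:[WBL] = -25/2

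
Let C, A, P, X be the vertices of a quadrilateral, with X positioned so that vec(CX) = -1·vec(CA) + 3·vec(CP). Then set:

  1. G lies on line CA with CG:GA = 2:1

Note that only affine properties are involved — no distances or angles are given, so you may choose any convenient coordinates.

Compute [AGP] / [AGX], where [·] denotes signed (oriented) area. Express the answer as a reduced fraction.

[AGP]:[AGX] = 1/3

Assign C = (0, 0), A = (1, 0), P = (0, 1), X = (-1, 3) — the answer is frame-independent, so this choice is without loss of generality.
1. G lies on line CA with CG:GA = 2:1 ⇒ G = (2/3, 0)
2·[AGP] = -1/3, 2·[AGX] = -1
[AGP]:[AGX] = -1/3:-1 = 1/3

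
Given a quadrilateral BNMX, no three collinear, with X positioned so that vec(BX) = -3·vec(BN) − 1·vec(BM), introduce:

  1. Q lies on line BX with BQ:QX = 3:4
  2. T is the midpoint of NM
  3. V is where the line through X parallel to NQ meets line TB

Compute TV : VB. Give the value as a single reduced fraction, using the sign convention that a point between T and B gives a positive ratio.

Work in coordinates with B = (0, 0), N = (1, 0), M = (0, 1), X = (-3, -1).
1. Q lies on line BX with BQ:QX = 3:4 ⇒ Q = (-9/7, -3/7)
2. T is the midpoint of NM ⇒ T = (1/2, 1/2)
3. V is where the line through X parallel to NQ meets line TB ⇒ V = (-7/13, -7/13)
V = T + t·(B−T) with t = 27/13, so TV:VB = t:(1−t) = 27/13:-14/13

TV:VB = -27/14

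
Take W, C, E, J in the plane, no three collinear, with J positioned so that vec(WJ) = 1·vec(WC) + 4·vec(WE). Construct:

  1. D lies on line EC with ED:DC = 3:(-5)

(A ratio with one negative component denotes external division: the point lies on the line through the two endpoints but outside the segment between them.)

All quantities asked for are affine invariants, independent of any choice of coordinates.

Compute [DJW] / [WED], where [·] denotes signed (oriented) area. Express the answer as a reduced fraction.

[DJW]:[WED] = -17/3

Set W = (0, 0), C = (1, 0), E = (0, 1), J = (1, 4); any affine frame gives the same invariant.
1. D lies on line EC with ED:DC = 3:(-5) ⇒ D = (-3/2, 5/2)
2·[DJW] = -17/2, 2·[WED] = 3/2
[DJW]:[WED] = -17/2:3/2 = -17/3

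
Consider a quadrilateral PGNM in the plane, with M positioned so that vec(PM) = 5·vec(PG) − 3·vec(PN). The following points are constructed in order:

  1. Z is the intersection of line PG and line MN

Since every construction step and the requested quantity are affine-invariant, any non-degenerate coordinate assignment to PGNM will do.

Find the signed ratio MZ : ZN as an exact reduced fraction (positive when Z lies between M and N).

Set P = (0, 0), G = (1, 0), N = (0, 1), M = (5, -3); any affine frame gives the same invariant.
1. Z is the intersection of line PG and line MN ⇒ Z = (5/4, 0)
Z = M + t·(N−M) with t = 3/4, so MZ:ZN = t:(1−t) = 3/4:1/4

MZ:ZN = 3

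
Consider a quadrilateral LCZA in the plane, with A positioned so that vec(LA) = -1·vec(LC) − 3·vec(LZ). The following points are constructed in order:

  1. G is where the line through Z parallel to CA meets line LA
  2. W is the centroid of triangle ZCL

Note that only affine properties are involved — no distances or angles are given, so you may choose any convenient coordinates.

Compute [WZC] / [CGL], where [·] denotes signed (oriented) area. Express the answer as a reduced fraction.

[WZC]:[CGL] = -1/6

Assign L = (0, 0), C = (1, 0), Z = (0, 1), A = (-1, -3) — the answer is frame-independent, so this choice is without loss of generality.
1. G is where the line through Z parallel to CA meets line LA ⇒ G = (2/3, 2)
2. W is the centroid of triangle ZCL ⇒ W = (1/3, 1/3)
2·[WZC] = -1/3, 2·[CGL] = 2
[WZC]:[CGL] = -1/3:2 = -1/6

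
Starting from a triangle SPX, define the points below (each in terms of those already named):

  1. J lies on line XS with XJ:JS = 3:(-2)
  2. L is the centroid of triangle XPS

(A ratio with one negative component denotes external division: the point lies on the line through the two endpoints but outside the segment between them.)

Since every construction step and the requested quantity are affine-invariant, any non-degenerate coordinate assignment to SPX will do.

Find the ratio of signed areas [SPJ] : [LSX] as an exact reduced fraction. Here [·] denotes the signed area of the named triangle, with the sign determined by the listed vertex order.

Assign S = (0, 0), P = (1, 0), X = (0, 1) — the answer is frame-independent, so this choice is without loss of generality.
1. J lies on line XS with XJ:JS = 3:(-2) ⇒ J = (0, -2)
2. L is the centroid of triangle XPS ⇒ L = (1/3, 1/3)
2·[SPJ] = -2, 2·[LSX] = -1/3
[SPJ]:[LSX] = -2:-1/3 = 6

[SPJ]:[LSX] = 6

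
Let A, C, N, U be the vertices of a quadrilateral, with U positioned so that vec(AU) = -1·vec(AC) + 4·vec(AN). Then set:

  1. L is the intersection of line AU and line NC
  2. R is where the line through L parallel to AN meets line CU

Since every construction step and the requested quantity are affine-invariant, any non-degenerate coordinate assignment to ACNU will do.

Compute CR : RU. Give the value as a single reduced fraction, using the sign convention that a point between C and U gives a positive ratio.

CR:RU = 2

Choose coordinates A = (0, 0), C = (1, 0), N = (0, 1), U = (-1, 4).
1. L is the intersection of line AU and line NC ⇒ L = (-1/3, 4/3)
2. R is where the line through L parallel to AN meets line CU ⇒ R = (-1/3, 8/3)
R = C + t·(U−C) with t = 2/3, so CR:RU = t:(1−t) = 2/3:1/3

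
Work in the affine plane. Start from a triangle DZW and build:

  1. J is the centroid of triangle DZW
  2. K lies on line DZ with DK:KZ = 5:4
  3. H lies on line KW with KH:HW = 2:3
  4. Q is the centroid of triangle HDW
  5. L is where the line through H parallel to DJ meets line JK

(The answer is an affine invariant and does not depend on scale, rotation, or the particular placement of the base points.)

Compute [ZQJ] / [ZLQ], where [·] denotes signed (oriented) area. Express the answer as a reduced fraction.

Work in coordinates with D = (0, 0), Z = (1, 0), W = (0, 1).
1. J is the centroid of triangle DZW ⇒ J = (1/3, 1/3)
2. K lies on line DZ with DK:KZ = 5:4 ⇒ K = (5/9, 0)
3. H lies on line KW with KH:HW = 2:3 ⇒ H = (1/3, 2/5)
4. Q is the centroid of triangle HDW ⇒ Q = (1/9, 7/15)
5. L is where the line through H parallel to DJ meets line JK ⇒ L = (23/75, 28/75)
2·[ZQJ] = 2/135, 2·[ZLQ] = 28/3375
[ZQJ]:[ZLQ] = 2/135:28/3375 = 25/14

[ZQJ]:[ZLQ] = 25/14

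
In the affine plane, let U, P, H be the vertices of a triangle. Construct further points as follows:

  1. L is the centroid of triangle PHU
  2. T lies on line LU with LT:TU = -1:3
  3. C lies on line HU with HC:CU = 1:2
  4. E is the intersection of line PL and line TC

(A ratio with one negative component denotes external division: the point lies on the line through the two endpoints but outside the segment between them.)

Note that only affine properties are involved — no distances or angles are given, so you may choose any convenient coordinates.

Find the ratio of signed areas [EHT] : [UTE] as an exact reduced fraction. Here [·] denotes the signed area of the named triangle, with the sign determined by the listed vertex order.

[EHT]:[UTE] = -1/2

Choose coordinates U = (0, 0), P = (1, 0), H = (0, 1).
1. L is the centroid of triangle PHU ⇒ L = (1/3, 1/3)
2. T lies on line LU with LT:TU = -1:3 ⇒ T = (1/2, 1/2)
3. C lies on line HU with HC:CU = 1:2 ⇒ C = (0, 2/3)
4. E is the intersection of line PL and line TC ⇒ E = (-1, 1)
2·[EHT] = -1/2, 2·[UTE] = 1
[EHT]:[UTE] = -1/2:1 = -1/2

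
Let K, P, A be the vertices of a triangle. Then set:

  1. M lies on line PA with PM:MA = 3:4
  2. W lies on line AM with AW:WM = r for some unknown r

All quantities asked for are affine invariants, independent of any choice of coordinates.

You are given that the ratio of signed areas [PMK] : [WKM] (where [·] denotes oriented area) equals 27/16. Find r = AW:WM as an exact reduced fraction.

Choose coordinates K = (0, 0), P = (1, 0), A = (0, 1).
1. M lies on line PA with PM:MA = 3:4 ⇒ M = (4/7, 3/7)
2. With AW:WM = r, write λ = r/(r+1) so W = A + λ·(M−A); W is affine-linear in λ
Every point depending on W is an affine combination of W and λ-independent points, so each such coordinate is linear in λ; the λ² term in each signed area is a multiple of (M−A)×(M−A) = 0, so 2·[PMK] and 2·[WKM] are each linear in λ. Evaluating at λ=0 and λ=1:
  2·[PMK] = 3/7,   2·[WKM] = -4/7·λ + 4/7
So [PMK]:[WKM] = (3/7) / (-4/7·λ + 4/7). Setting this equal to 27/16:
  3/7 = 27/16·(-4/7·λ + 4/7)  ⇒  λ = 5/9
Then r = λ/(1−λ) = (5/9)/(4/9) = 5/4. Check: with r = 5/4, W = (20/63, 43/63) and [PMK]:[WKM] = 27/16 as required.

r = 5/4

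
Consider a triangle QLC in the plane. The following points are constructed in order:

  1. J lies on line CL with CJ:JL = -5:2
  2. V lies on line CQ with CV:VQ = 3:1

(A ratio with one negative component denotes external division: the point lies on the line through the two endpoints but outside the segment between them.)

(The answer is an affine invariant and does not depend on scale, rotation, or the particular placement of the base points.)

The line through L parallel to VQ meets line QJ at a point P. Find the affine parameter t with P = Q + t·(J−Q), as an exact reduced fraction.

Work in coordinates with Q = (0, 0), L = (1, 0), C = (0, 1).
1. J lies on line CL with CJ:JL = -5:2 ⇒ J = (5/3, -2/3)
2. V lies on line CQ with CV:VQ = 3:1 ⇒ V = (0, 1/4)
through L parallel to VQ: direction (0, -1/4); meets QJ at P = (1, -2/5)
P = Q + t·(J−Q) with t = 3/5

t = 3/5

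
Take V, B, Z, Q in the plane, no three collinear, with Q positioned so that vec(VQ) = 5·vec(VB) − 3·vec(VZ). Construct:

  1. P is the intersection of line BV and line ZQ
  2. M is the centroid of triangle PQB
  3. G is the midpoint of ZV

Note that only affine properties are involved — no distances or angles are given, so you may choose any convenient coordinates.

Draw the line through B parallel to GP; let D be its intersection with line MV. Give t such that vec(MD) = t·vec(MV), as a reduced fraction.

t = 13

Work in coordinates with V = (0, 0), B = (1, 0), Z = (0, 1), Q = (5, -3).
1. P is the intersection of line BV and line ZQ ⇒ P = (5/4, 0)
2. M is the centroid of triangle PQB ⇒ M = (29/12, -1)
3. G is the midpoint of ZV ⇒ G = (0, 1/2)
through B parallel to GP: direction (5/4, -1/2); meets MV at D = (-29, 12)
D = M + t·(V−M) with t = 13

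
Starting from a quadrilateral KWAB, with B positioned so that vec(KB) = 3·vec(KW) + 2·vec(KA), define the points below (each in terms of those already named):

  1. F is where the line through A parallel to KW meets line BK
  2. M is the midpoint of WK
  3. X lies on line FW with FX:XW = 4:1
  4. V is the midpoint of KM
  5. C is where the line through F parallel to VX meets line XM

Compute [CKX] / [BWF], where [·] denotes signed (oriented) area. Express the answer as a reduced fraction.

Work in coordinates with K = (0, 0), W = (1, 0), A = (0, 1), B = (3, 2).
1. F is where the line through A parallel to KW meets line BK ⇒ F = (3/2, 1)
2. M is the midpoint of WK ⇒ M = (1/2, 0)
3. X lies on line FW with FX:XW = 4:1 ⇒ X = (11/10, 1/5)
4. V is the midpoint of KM ⇒ V = (1/4, 0)
5. C is where the line through F parallel to VX meets line XM ⇒ C = (83/10, 13/5)
2·[CKX] = 6/5, 2·[BWF] = -1
[CKX]:[BWF] = 6/5:-1 = -6/5

[CKX]:[BWF] = -6/5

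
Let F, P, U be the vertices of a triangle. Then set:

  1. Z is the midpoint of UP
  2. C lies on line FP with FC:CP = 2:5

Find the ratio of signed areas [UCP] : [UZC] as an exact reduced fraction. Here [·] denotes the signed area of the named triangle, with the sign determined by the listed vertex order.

Set F = (0, 0), P = (1, 0), U = (0, 1); any affine frame gives the same invariant.
1. Z is the midpoint of UP ⇒ Z = (1/2, 1/2)
2. C lies on line FP with FC:CP = 2:5 ⇒ C = (2/7, 0)
2·[UCP] = 5/7, 2·[UZC] = -5/14
[UCP]:[UZC] = 5/7:-5/14 = -2

[UCP]:[UZC] = -2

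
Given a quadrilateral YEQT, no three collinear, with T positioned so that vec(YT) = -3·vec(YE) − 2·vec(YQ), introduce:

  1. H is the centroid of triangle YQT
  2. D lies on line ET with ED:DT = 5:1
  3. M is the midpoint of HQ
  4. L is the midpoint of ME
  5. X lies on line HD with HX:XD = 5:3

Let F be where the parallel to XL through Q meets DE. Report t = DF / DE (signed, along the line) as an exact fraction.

t = -88/35

Set Y = (0, 0), E = (1, 0), Q = (0, 1), T = (-3, -2); any affine frame gives the same invariant.
1. H is the centroid of triangle YQT ⇒ H = (-1, -1/3)
2. D lies on line ET with ED:DT = 5:1 ⇒ D = (-7/3, -5/3)
3. M is the midpoint of HQ ⇒ M = (-1/2, 1/3)
4. L is the midpoint of ME ⇒ L = (1/4, 1/6)
5. X lies on line HD with HX:XD = 5:3 ⇒ X = (-11/6, -7/6)
through Q parallel to XL: direction (25/12, 4/3); meets DE at F = (-75/7, -41/7)
F = D + t·(E−D) with t = -88/35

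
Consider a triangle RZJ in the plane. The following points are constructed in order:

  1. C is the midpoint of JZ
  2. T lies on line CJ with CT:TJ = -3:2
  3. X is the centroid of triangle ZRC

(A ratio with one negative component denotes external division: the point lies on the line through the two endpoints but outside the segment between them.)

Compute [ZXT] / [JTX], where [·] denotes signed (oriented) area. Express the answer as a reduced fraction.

[ZXT]:[JTX] = -2

Choose coordinates R = (0, 0), Z = (1, 0), J = (0, 1).
1. C is the midpoint of JZ ⇒ C = (1/2, 1/2)
2. T lies on line CJ with CT:TJ = -3:2 ⇒ T = (-1, 2)
3. X is the centroid of triangle ZRC ⇒ X = (1/2, 1/6)
2·[ZXT] = -2/3, 2·[JTX] = 1/3
[ZXT]:[JTX] = -2/3:1/3 = -2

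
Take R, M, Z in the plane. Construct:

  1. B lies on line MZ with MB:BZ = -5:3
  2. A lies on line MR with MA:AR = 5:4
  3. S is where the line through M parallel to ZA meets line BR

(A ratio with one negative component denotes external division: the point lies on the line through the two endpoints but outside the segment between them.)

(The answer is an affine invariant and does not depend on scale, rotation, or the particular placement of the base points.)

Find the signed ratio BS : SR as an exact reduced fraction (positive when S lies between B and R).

BS:SR = -25/18

Assign R = (0, 0), M = (1, 0), Z = (0, 1) — the answer is frame-independent, so this choice is without loss of generality.
1. B lies on line MZ with MB:BZ = -5:3 ⇒ B = (-3/2, 5/2)
2. A lies on line MR with MA:AR = 5:4 ⇒ A = (4/9, 0)
3. S is where the line through M parallel to ZA meets line BR ⇒ S = (27/7, -45/7)
S = B + t·(R−B) with t = 25/7, so BS:SR = t:(1−t) = 25/7:-18/7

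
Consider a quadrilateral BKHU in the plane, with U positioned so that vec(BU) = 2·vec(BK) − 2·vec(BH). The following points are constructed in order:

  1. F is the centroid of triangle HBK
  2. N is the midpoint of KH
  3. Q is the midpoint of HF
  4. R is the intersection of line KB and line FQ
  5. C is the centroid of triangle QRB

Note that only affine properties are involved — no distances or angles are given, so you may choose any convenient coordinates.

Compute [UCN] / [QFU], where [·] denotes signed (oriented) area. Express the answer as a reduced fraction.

Set B = (0, 0), K = (1, 0), H = (0, 1), U = (2, -2); any affine frame gives the same invariant.
1. F is the centroid of triangle HBK ⇒ F = (1/3, 1/3)
2. N is the midpoint of KH ⇒ N = (1/2, 1/2)
3. Q is the midpoint of HF ⇒ Q = (1/6, 2/3)
4. R is the intersection of line KB and line FQ ⇒ R = (1/2, 0)
5. C is the centroid of triangle QRB ⇒ C = (2/9, 2/9)
2·[UCN] = -10/9, 2·[QFU] = 1/6
[UCN]:[QFU] = -10/9:1/6 = -20/3

[UCN]:[QFU] = -20/3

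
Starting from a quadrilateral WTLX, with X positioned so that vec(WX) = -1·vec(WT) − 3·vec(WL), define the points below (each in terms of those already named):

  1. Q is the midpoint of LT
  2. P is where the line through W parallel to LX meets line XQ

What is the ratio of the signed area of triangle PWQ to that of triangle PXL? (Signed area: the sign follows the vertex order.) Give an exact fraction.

Work in coordinates with W = (0, 0), T = (1, 0), L = (0, 1), X = (-1, -3).
1. Q is the midpoint of LT ⇒ Q = (1/2, 1/2)
2. P is where the line through W parallel to LX meets line XQ ⇒ P = (-2/5, -8/5)
2·[PWQ] = -3/5, 2·[PXL] = -1
[PWQ]:[PXL] = -3/5:-1 = 3/5

[PWQ]:[PXL] = 3/5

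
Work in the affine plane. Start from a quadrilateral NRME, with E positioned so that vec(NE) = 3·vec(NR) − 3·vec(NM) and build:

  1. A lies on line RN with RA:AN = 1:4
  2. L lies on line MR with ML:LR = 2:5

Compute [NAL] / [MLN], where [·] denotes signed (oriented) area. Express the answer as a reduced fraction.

[NAL]:[MLN] = -2

Work in coordinates with N = (0, 0), R = (1, 0), M = (0, 1), E = (3, -3).
1. A lies on line RN with RA:AN = 1:4 ⇒ A = (4/5, 0)
2. L lies on line MR with ML:LR = 2:5 ⇒ L = (2/7, 5/7)
2·[NAL] = 4/7, 2·[MLN] = -2/7
[NAL]:[MLN] = 4/7:-2/7 = -2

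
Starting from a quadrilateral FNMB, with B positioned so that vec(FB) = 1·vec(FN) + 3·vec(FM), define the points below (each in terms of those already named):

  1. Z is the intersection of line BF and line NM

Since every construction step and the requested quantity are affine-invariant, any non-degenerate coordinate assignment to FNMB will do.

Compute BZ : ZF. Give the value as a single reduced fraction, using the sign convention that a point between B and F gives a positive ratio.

BZ:ZF = 3

Choose coordinates F = (0, 0), N = (1, 0), M = (0, 1), B = (1, 3).
1. Z is the intersection of line BF and line NM ⇒ Z = (1/4, 3/4)
Z = B + t·(F−B) with t = 3/4, so BZ:ZF = t:(1−t) = 3/4:1/4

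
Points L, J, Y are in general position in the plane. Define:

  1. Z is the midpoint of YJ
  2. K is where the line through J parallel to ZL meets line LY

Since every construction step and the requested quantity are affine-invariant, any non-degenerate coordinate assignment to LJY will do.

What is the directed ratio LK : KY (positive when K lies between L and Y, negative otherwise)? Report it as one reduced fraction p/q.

LK:KY = -1/2

Work in coordinates with L = (0, 0), J = (1, 0), Y = (0, 1).
1. Z is the midpoint of YJ ⇒ Z = (1/2, 1/2)
2. K is where the line through J parallel to ZL meets line LY ⇒ K = (0, -1)
K = L + t·(Y−L) with t = -1, so LK:KY = t:(1−t) = -1:2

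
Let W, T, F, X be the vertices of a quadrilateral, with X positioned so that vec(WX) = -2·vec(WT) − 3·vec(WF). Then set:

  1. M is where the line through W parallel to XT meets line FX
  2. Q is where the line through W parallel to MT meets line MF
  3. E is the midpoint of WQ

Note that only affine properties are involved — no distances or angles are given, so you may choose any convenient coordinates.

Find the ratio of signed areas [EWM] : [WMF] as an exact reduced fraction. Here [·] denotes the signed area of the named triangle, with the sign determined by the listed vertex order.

Choose coordinates W = (0, 0), T = (1, 0), F = (0, 1), X = (-2, -3).
1. M is where the line through W parallel to XT meets line FX ⇒ M = (-1, -1)
2. Q is where the line through W parallel to MT meets line MF ⇒ Q = (-2/3, -1/3)
3. E is the midpoint of WQ ⇒ E = (-1/3, -1/6)
2·[EWM] = -1/6, 2·[WMF] = -1
[EWM]:[WMF] = -1/6:-1 = 1/6

[EWM]:[WMF] = 1/6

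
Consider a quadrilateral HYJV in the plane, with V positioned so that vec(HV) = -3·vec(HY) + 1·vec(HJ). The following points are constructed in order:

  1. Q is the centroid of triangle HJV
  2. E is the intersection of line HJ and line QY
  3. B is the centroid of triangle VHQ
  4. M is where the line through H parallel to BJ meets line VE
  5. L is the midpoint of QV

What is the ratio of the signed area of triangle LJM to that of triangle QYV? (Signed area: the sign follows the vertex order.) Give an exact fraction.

[LJM]:[QYV] = 51/20

Choose coordinates H = (0, 0), Y = (1, 0), J = (0, 1), V = (-3, 1).
1. Q is the centroid of triangle HJV ⇒ Q = (-1, 2/3)
2. E is the intersection of line HJ and line QY ⇒ E = (0, 1/3)
3. B is the centroid of triangle VHQ ⇒ B = (-4/3, 5/9)
4. M is where the line through H parallel to BJ meets line VE ⇒ M = (3/5, 1/5)
5. L is the midpoint of QV ⇒ L = (-2, 5/6)
2·[LJM] = -17/10, 2·[QYV] = -2/3
[LJM]:[QYV] = -17/10:-2/3 = 51/20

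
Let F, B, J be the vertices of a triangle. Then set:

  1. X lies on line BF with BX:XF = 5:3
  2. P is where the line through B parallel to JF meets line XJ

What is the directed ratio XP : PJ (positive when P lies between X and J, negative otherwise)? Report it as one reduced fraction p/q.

Set F = (0, 0), B = (1, 0), J = (0, 1); any affine frame gives the same invariant.
1. X lies on line BF with BX:XF = 5:3 ⇒ X = (3/8, 0)
2. P is where the line through B parallel to JF meets line XJ ⇒ P = (1, -5/3)
P = X + t·(J−X) with t = -5/3, so XP:PJ = t:(1−t) = -5/3:8/3

XP:PJ = -5/8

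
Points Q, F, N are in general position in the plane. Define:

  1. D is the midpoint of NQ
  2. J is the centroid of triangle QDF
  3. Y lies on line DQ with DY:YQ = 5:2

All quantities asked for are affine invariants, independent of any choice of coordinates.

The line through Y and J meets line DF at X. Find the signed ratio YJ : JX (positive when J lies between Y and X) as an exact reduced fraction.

YJ:JX = 8/7

Work in coordinates with Q = (0, 0), F = (1, 0), N = (0, 1).
1. D is the midpoint of NQ ⇒ D = (0, 1/2)
2. J is the centroid of triangle QDF ⇒ J = (1/3, 1/6)
3. Y lies on line DQ with DY:YQ = 5:2 ⇒ Y = (0, 1/7)
line YJ meets DF at X = (5/8, 3/16)
J = Y + t·(X−Y) with t = 8/15, so YJ:JX = 8/15:7/15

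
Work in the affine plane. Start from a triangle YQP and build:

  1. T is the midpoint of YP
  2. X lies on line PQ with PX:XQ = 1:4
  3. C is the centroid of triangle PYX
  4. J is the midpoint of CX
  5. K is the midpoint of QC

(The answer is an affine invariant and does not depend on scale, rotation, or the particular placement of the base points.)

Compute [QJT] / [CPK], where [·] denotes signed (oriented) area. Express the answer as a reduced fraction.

Choose coordinates Y = (0, 0), Q = (1, 0), P = (0, 1).
1. T is the midpoint of YP ⇒ T = (0, 1/2)
2. X lies on line PQ with PX:XQ = 1:4 ⇒ X = (1/5, 4/5)
3. C is the centroid of triangle PYX ⇒ C = (1/15, 3/5)
4. J is the midpoint of CX ⇒ J = (2/15, 7/10)
5. K is the midpoint of QC ⇒ K = (8/15, 3/10)
2·[QJT] = 4/15, 2·[CPK] = -1/6
[QJT]:[CPK] = 4/15:-1/6 = -8/5

[QJT]:[CPK] = -8/5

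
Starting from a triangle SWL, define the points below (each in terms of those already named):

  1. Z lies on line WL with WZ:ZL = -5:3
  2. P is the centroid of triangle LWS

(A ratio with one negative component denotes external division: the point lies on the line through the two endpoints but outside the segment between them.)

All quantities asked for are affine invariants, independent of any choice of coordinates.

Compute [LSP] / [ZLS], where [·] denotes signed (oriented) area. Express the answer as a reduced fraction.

Work in coordinates with S = (0, 0), W = (1, 0), L = (0, 1).
1. Z lies on line WL with WZ:ZL = -5:3 ⇒ Z = (-3/2, 5/2)
2. P is the centroid of triangle LWS ⇒ P = (1/3, 1/3)
2·[LSP] = 1/3, 2·[ZLS] = -3/2
[LSP]:[ZLS] = 1/3:-3/2 = -2/9

[LSP]:[ZLS] = -2/9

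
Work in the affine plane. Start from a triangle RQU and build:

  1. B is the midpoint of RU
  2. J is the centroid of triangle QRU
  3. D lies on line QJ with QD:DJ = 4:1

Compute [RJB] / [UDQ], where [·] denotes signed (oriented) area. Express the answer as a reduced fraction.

Set R = (0, 0), Q = (1, 0), U = (0, 1); any affine frame gives the same invariant.
1. B is the midpoint of RU ⇒ B = (0, 1/2)
2. J is the centroid of triangle QRU ⇒ J = (1/3, 1/3)
3. D lies on line QJ with QD:DJ = 4:1 ⇒ D = (7/15, 4/15)
2·[RJB] = 1/6, 2·[UDQ] = 4/15
[RJB]:[UDQ] = 1/6:4/15 = 5/8

[RJB]:[UDQ] = 5/8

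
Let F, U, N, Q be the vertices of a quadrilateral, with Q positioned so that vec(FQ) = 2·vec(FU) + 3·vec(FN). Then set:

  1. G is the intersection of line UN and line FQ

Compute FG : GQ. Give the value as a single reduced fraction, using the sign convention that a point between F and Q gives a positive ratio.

FG:GQ = 1/4

Choose coordinates F = (0, 0), U = (1, 0), N = (0, 1), Q = (2, 3).
1. G is the intersection of line UN and line FQ ⇒ G = (2/5, 3/5)
G = F + t·(Q−F) with t = 1/5, so FG:GQ = t:(1−t) = 1/5:4/5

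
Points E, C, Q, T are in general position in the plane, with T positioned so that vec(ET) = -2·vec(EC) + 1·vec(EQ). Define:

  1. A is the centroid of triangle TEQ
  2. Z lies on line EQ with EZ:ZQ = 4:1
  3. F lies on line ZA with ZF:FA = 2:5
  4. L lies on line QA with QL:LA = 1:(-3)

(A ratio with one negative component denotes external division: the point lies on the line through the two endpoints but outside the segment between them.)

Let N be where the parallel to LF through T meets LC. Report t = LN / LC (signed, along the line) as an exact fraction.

Work in coordinates with E = (0, 0), C = (1, 0), Q = (0, 1), T = (-2, 1).
1. A is the centroid of triangle TEQ ⇒ A = (-2/3, 2/3)
2. Z lies on line EQ with EZ:ZQ = 4:1 ⇒ Z = (0, 4/5)
3. F lies on line ZA with ZF:FA = 2:5 ⇒ F = (-4/21, 16/21)
4. L lies on line QA with QL:LA = 1:(-3) ⇒ L = (1/3, 7/6)
through T parallel to LF: direction (-11/21, -17/42); meets LC at N = (-35/111, 511/222)
N = L + t·(C−L) with t = -36/37

t = -36/37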